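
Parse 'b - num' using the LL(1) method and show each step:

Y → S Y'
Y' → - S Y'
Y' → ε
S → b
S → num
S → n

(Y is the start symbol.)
LL(1) parsing maintains a stack (initially the start symbol over $) and the input. At each step: if the stack top is a terminal, match it against the current input token; if it is a non-terminal N, replace it with the RHS of M[N, lookahead] (the unique production whose predict set contains the lookahead).

Stack is shown with the top on the left.

Stack     Input      Action
---------------------------
Y $       b - num $  output Y → S Y'
S Y' $    b - num $  output S → b
b Y' $    b - num $  match 'b'
Y' $      - num $    output Y' → - S Y'
- S Y' $  - num $    match '-'
S Y' $    num $      output S → num
num Y' $  num $      match 'num'
Y' $      $          output Y' → ε
$         $          accept

The string is accepted.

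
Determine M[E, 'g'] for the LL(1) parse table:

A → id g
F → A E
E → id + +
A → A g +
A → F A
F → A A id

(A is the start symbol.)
Empty (error entry)

To find M[E, 'g'], we find productions for E where 'g' is in the predict set (PREDICT(N → α) = (FIRST(α) \ {ε}) ∪ (FOLLOW(N) if α ⇒* ε)).

E → id + +: PREDICT = { 'id' }

M[E, 'g'] is empty (no production applies)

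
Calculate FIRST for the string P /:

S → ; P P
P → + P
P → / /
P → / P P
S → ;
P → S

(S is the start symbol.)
{ '+', '/', ';' }

FIRST sets of the non-terminals involved (from the grammar, by fixed-point iteration):
  FIRST(P) = { '+', '/', ';' }

To compute FIRST(P /), process the symbols left to right:
Symbol P is a non-terminal. Add FIRST(P) \ {ε} = { '+', '/', ';' }
P is not nullable (ε ∉ FIRST(P)), so stop here.
FIRST(P /) = { '+', '/', ';' }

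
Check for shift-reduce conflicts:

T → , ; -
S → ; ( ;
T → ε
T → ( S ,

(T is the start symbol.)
Augment with T' → T and build the canonical LR(0) collection (I0 = CLOSURE({[T' → . T]}), then GOTO on every symbol after a dot until no new states appear). It has 11 states:
  I0: { [T → . ( S ,], [T → . , ; -], [T → .], [T' → . T] }  — shift, reduce
  I1: { [S → . ; ( ;], [T → ( . S ,] }  — shift
  I2: { [T → , . ; -] }  — shift
  I3: { [T' → T .] }  — accept
  I4: { [T → , ; . -] }  — shift
  I5: { [T → , ; - .] }  — reduce
  I6: { [S → ; . ( ;] }  — shift
  I7: { [T → ( S . ,] }  — shift
  I8: { [T → ( S , .] }  — reduce
  I9: { [S → ; ( . ;] }  — shift
  I10: { [S → ; ( ; .] }  — reduce

I0 contains reduce item [T → .] and shift items [T → . ( S ,], [T → . , ; -] — shift-reduce conflict.

Answer: Yes — I0: [T → .] vs [T → . ( S ,]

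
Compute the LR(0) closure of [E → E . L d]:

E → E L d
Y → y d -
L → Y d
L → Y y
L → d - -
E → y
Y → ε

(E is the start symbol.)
{ [E → E . L d], [L → . Y d], [L → . Y y], [L → . d - -], [Y → . y d -], [Y → .] }

Start with: [E → E . L d]
  [E → E . L d] has the dot before L: add [L → . Y d], [L → . Y y], [L → . d - -]
  [L → . Y d] has the dot before Y: add [Y → . y d -], [Y → .]
No further items can be added.

CLOSURE = { [E → E . L d], [L → . Y d], [L → . Y y], [L → . d - -], [Y → . y d -], [Y → .] }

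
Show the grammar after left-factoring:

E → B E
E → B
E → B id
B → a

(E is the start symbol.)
E → B E'
E' → E
E' → ε
E' → id
B → a

Left-factoring transforms A → αβ₁ | αβ₂ into A → αA' and A' → β₁ | β₂
(α is the longest common prefix among the alternatives). Repeat until
no nonterminal has two alternatives with a common prefix.

Round 1: E has alternatives sharing prefix 'B'. Introduce E': E → B E'
  Add: E' → E
  Add: E' → ε
  Add: E' → id

No remaining common prefixes — done.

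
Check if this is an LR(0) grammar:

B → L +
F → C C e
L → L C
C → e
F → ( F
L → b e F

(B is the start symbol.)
Augment with B' → B and build the canonical LR(0) collection (I0 = CLOSURE({[B' → . B]}), then GOTO on every symbol after a dot until no new states appear). It has 14 states:
  I0: { [B → . L +], [B' → . B], [L → . L C], [L → . b e F] }  — shift
  I1: { [B' → B .] }  — accept
  I2: { [B → L . +], [C → . e], [L → L . C] }  — shift
  I3: { [L → b . e F] }  — shift
  I4: { [C → . e], [F → . ( F], [F → . C C e], [L → b e . F] }  — shift
  I5: { [C → . e], [F → ( . F], [F → . ( F], [F → . C C e] }  — shift
  I6: { [C → . e], [F → C . C e] }  — shift
  I7: { [L → b e F .] }  — reduce
  I8: { [C → e .] }  — reduce
  I9: { [F → C C . e] }  — shift
  I10: { [F → C C e .] }  — reduce
  I11: { [F → ( F .] }  — reduce
  I12: { [B → L + .] }  — reduce
  I13: { [L → L C .] }  — reduce

Every state is either a pure shift/goto state or contains exactly one complete item and nothing to shift — no conflicts. The grammar is LR(0).

Answer: Yes, the grammar is LR(0)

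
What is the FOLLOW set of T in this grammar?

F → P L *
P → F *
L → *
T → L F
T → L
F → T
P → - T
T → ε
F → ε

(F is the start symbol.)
{ $, '*' }

To compute FOLLOW(T), find every occurrence of T on a right-hand side N → α T β: add FIRST(β) \ {ε}, and if β is empty or nullable also add FOLLOW(N). Iterate to a fixed point.

In F → T: T is at the end, add FOLLOW(F)
In P → - T: T is at the end, add FOLLOW(P)

The FOLLOW sets referred to above (computed the same way, to a fixed point):
  FOLLOW(F) = { $, '*' }
  FOLLOW(P) = { '*' }

Taking the union: FOLLOW(T) = { $, '*' }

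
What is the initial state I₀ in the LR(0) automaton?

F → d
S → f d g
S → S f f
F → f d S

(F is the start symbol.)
{ [F → . d], [F → . f d S], [F' → . F] }

First, augment the grammar with F' → F
I₀ = CLOSURE({ [F' → . F] }):
  [F' → . F] has the dot before F: add [F → . d], [F → . f d S]
No further items can be added.

I₀ = { [F → . d], [F → . f d S], [F' → . F] }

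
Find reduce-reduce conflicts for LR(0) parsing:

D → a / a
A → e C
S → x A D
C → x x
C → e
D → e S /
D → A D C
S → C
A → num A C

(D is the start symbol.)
Yes — I13: [A → e C .] vs [S → C .]

A reduce-reduce conflict occurs when an LR(0) state has two complete items [A → α .] and [B → β .] — both call for a reduction, and with no lookahead the parser cannot choose between them.

Augment with D' → D and build the canonical LR(0) collection (I0 = CLOSURE({[D' → . D]}), then GOTO on every symbol after a dot until no new states appear). It has 23 states:
  I0: { [A → . e C], [A → . num A C], [D → . A D C], [D → . a / a], [D → . e S /], [D' → . D] }  — shift
  I1: { [A → . e C], [A → . num A C], [D → . A D C], [D → . a / a], [D → . e S /], [D → A . D C] }  — shift
  I2: { [D' → D .] }  — accept
  I3: { [D → a . / a] }  — shift
  I4: { [A → e . C], [C → . e], [C → . x x], [D → e . S /], [S → . C], [S → . x A D] }  — shift
  I5: { [A → . e C], [A → . num A C], [A → num . A C] }  — shift
  I6: { [A → num A . C], [C → . e], [C → . x x] }  — shift
  I7: { [A → e . C], [C → . e], [C → . x x] }  — shift
  I8: { [A → e C .] }  — reduce
  I9: { [C → e .] }  — reduce
  I10: { [C → x . x] }  — shift
  I11: { [C → x x .] }  — reduce
  I12: { [A → num A C .] }  — reduce
  I13: { [A → e C .], [S → C .] }  — 2 reduces
  I14: { [D → e S . /] }  — shift
  I15: { [A → . e C], [A → . num A C], [C → x . x], [S → x . A D] }  — shift
  I16: { [A → . e C], [A → . num A C], [D → . A D C], [D → . a / a], [D → . e S /], [S → x A . D] }  — shift
  I17: { [S → x A D .] }  — reduce
  I18: { [D → e S / .] }  — reduce
  I19: { [D → a / . a] }  — shift
  I20: { [D → a / a .] }  — reduce
  I21: { [C → . e], [C → . x x], [D → A D . C] }  — shift
  I22: { [D → A D C .] }  — reduce

I13 contains complete items [A → e C .], [S → C .] — reduce-reduce conflict.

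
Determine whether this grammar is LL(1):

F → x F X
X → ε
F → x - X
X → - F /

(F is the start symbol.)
No. Predict set conflict for F: { 'x' }

Relevant sets:
  FOLLOW(X) = { $, '-', '/' }

For F:
  PREDICT(F → x F X) = { 'x' }
  PREDICT(F → x '-' X) = { 'x' }
For X:
  PREDICT(X → ε) = { $, '-', '/' }
  PREDICT(X → '-' F '/') = { '-' }

Conflict found: Predict set conflict for F: { 'x' }
The grammar is NOT LL(1).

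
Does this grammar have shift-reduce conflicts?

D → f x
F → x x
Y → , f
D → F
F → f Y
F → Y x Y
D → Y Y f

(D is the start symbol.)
No shift-reduce conflicts

A shift-reduce conflict occurs when an LR(0) state has both:
  - a complete (reduce) item [A → α .] (dot at the end), and
  - a shift item [B → β . c γ] (dot before a terminal).

Augment with D' → D and build the canonical LR(0) collection (I0 = CLOSURE({[D' → . D]}), then GOTO on every symbol after a dot until no new states appear). It has 15 states:
  I0: { [D → . F], [D → . Y Y f], [D → . f x], [D' → . D], [F → . Y x Y], [F → . f Y], [F → . x x], [Y → . , f] }  — shift
  I1: { [Y → , . f] }  — shift
  I2: { [D' → D .] }  — accept
  I3: { [D → F .] }  — reduce
  I4: { [D → Y . Y f], [F → Y . x Y], [Y → . , f] }  — shift
  I5: { [D → f . x], [F → f . Y], [Y → . , f] }  — shift
  I6: { [F → x . x] }  — shift
  I7: { [F → x x .] }  — reduce
  I8: { [F → f Y .] }  — reduce
  I9: { [D → f x .] }  — reduce
  I10: { [D → Y Y . f] }  — shift
  I11: { [F → Y x . Y], [Y → . , f] }  — shift
  I12: { [F → Y x Y .] }  — reduce
  I13: { [D → Y Y f .] }  — reduce
  I14: { [Y → , f .] }  — reduce

No state contains both a complete item and a shift item.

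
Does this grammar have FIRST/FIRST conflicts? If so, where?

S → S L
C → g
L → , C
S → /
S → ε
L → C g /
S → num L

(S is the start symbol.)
Yes. S → S L / S → '/' on { '/' }; S → S L / S → num L on { 'num' }

FIRST sets of the non-terminals at (or reachable through a nullable prefix from) the front of some alternative:
  FIRST(S) = { ',', '/', 'g', 'num', ε }
  FIRST(L) = { ',', 'g' }
  FIRST(C) = { 'g' }

Productions for S:
  S → S L: FIRST = { ',', '/', 'g', 'num' }
  S → /: FIRST = { '/' }
  S → ε: FIRST = { ε }
  S → num L: FIRST = { 'num' }
Productions for L:
  L → , C: FIRST = { ',' }
  L → C g /: FIRST = { 'g' }
C has only one production, so no FIRST/FIRST conflict is possible there.

Conflict for S: S → S L and S → /
  Overlap: { '/' }
Conflict for S: S → S L and S → num L
  Overlap: { 'num' }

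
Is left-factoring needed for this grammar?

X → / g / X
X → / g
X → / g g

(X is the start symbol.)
Left-factoring is needed when two productions for the same non-terminal
share a common prefix on the right-hand side.

Productions for X:
  X → / g / X
  X → / g
  X → / g g

Found common prefix '/ g' in productions for X

Answer: Yes, X has productions with common prefix '/ g'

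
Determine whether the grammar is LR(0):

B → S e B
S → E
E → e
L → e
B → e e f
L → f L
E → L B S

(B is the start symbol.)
No. Shift-reduce conflict between [E → e .] and [B → e . e f]

A grammar is LR(0) if no state in the canonical LR(0) collection has:
  - both a shift item (dot before a terminal) and a complete item (shift-reduce conflict), or
  - two or more complete items (reduce-reduce conflict; the accept item [B' → B .] counts as a complete item here).

Augment with B' → B and build the canonical LR(0) collection (I0 = CLOSURE({[B' → . B]}), then GOTO on every symbol after a dot until no new states appear). It has 16 states:
  I0: { [B → . S e B], [B → . e e f], [B' → . B], [E → . L B S], [E → . e], [L → . e], [L → . f L], [S → . E] }  — shift
  I1: { [B' → B .] }  — accept
  I2: { [S → E .] }  — reduce
  I3: { [B → . S e B], [B → . e e f], [E → . L B S], [E → . e], [E → L . B S], [L → . e], [L → . f L], [S → . E] }  — shift
  I4: { [B → S . e B] }  — shift
  I5: { [B → e . e f], [E → e .], [L → e .] }  — shift, 2 reduces
  I6: { [L → . e], [L → . f L], [L → f . L] }  — shift
  I7: { [L → f L .] }  — reduce
  I8: { [L → e .] }  — reduce
  I9: { [B → e e . f] }  — shift
  I10: { [B → e e f .] }  — reduce
  I11: { [B → . S e B], [B → . e e f], [B → S e . B], [E → . L B S], [E → . e], [L → . e], [L → . f L], [S → . E] }  — shift
  I12: { [B → S e B .] }  — reduce
  I13: { [E → . L B S], [E → . e], [E → L B . S], [L → . e], [L → . f L], [S → . E] }  — shift
  I14: { [E → L B S .] }  — reduce
  I15: { [E → e .], [L → e .] }  — 2 reduces

Conflict in state I5:
  Shift-reduce conflict between [E → e .] and [B → e . e f]
So the grammar is NOT LR(0).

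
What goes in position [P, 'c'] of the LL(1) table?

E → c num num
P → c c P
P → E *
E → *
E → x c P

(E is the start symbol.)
To find M[P, 'c'], we find productions for P where 'c' is in the predict set (PREDICT(N → α) = (FIRST(α) \ {ε}) ∪ (FOLLOW(N) if α ⇒* ε)).

Relevant sets:
  FIRST(E) = { '*', 'c', 'x' }

P → c c P: PREDICT = { 'c' }
  'c' is in predict set, so this production goes in M[P, 'c']
P → E *: PREDICT = { '*', 'c', 'x' }
  'c' is in predict set, so this production goes in M[P, 'c']

M[P, 'c'] = P → c c P, P → E *  (a multiply-defined cell — the grammar is not LL(1))

Answer: P → c c P, P → E *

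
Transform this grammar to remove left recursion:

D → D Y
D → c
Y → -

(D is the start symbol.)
D → c D'
D' → Y D'
D' → ε
Y → -

D is directly left-recursive. The standard transformation for
  A → A α₁ | ... | A α_m | β₁ | ... | β_n
is
  A  → β₁ A' | ... | β_n A'
  A' → α₁ A' | ... | α_m A' | ε

D → c becomes D → c D'
D → D Y becomes D' → Y D'
Add D' → ε

Productions for other non-terminals are unchanged:
  Y → -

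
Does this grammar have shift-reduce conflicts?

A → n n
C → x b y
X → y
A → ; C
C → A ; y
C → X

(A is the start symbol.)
A shift-reduce conflict occurs when an LR(0) state has both:
  - a complete (reduce) item [A → α .] (dot at the end), and
  - a shift item [B → β . c γ] (dot before a terminal).

Augment with A' → A and build the canonical LR(0) collection (I0 = CLOSURE({[A' → . A]}), then GOTO on every symbol after a dot until no new states appear). It has 14 states:
  I0: { [A → . ; C], [A → . n n], [A' → . A] }  — shift
  I1: { [A → . ; C], [A → . n n], [A → ; . C], [C → . A ; y], [C → . X], [C → . x b y], [X → . y] }  — shift
  I2: { [A' → A .] }  — accept
  I3: { [A → n . n] }  — shift
  I4: { [A → n n .] }  — reduce
  I5: { [C → A . ; y] }  — shift
  I6: { [A → ; C .] }  — reduce
  I7: { [C → X .] }  — reduce
  I8: { [C → x . b y] }  — shift
  I9: { [X → y .] }  — reduce
  I10: { [C → x b . y] }  — shift
  I11: { [C → x b y .] }  — reduce
  I12: { [C → A ; . y] }  — shift
  I13: { [C → A ; y .] }  — reduce

No state contains both a complete item and a shift item.

Answer: No shift-reduce conflicts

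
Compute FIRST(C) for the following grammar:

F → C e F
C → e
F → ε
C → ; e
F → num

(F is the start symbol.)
To compute FIRST(C), examine every production with C on the left-hand side, reading each right-hand side left to right until a non-nullable symbol is reached.

From C → e:
  - e is a terminal: add 'e' and stop
From C → ; e:
  - ';' is a terminal: add ';' and stop

Collecting: FIRST(C) = { ';', 'e' }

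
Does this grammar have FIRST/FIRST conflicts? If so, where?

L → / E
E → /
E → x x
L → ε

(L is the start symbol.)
Productions for L:
  L → / E: FIRST = { '/' }
  L → ε: FIRST = { ε }
Productions for E:
  E → /: FIRST = { '/' }
  E → x x: FIRST = { 'x' }

All alternatives of each non-terminal have pairwise disjoint FIRST sets.

Answer: No FIRST/FIRST conflicts.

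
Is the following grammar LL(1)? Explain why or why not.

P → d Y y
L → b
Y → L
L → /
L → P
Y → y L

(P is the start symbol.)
Yes, the grammar is LL(1).

A grammar is LL(1) if for each non-terminal N with multiple productions, the predict sets of those productions are pairwise disjoint, where PREDICT(N → α) = (FIRST(α) \ {ε}) ∪ (FOLLOW(N) if α ⇒* ε).

Relevant sets:
  FIRST(P) = { 'd' }
  FIRST(L) = { '/', 'b', 'd' }

For L:
  PREDICT(L → b) = { 'b' }
  PREDICT(L → '/') = { '/' }
  PREDICT(L → P) = { 'd' }
For Y:
  PREDICT(Y → L) = { '/', 'b', 'd' }
  PREDICT(Y → y L) = { 'y' }
P has a single production, so nothing to check there.

All predict sets are disjoint. The grammar IS LL(1).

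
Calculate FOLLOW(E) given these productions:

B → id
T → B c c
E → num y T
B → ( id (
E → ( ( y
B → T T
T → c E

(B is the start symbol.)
{ $, '(', 'c', 'id' }

To compute FOLLOW(E), find every occurrence of E on a right-hand side N → α E β: add FIRST(β) \ {ε}, and if β is empty or nullable also add FOLLOW(N). Iterate to a fixed point.

In T → c E: E is at the end, add FOLLOW(T)

The FOLLOW sets referred to above (computed the same way, to a fixed point):
  FOLLOW(T) = { $, '(', 'c', 'id' }

Taking the union: FOLLOW(E) = { $, '(', 'c', 'id' }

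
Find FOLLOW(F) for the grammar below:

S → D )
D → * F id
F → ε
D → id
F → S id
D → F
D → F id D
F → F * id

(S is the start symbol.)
To compute FOLLOW(F), find every occurrence of F on a right-hand side N → α F β: add FIRST(β) \ {ε}, and if β is empty or nullable also add FOLLOW(N). Iterate to a fixed point.

In D → * F id: F is followed by id, add FIRST(id) \ {ε} = { 'id' }
In D → F: F is at the end, add FOLLOW(D)
In D → F id D: F is followed by id D, add FIRST(id D) \ {ε} = { 'id' }
In F → F * id: F is followed by '*' id, add FIRST('*' id) \ {ε} = { '*' }

The FOLLOW sets referred to above (computed the same way, to a fixed point):
  FOLLOW(D) = { ')' }

Taking the union: FOLLOW(F) = { ')', '*', 'id' }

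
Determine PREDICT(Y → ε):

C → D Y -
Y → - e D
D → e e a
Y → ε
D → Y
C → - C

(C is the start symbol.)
PREDICT(Y → ε) = (FIRST(RHS) \ {ε}) ∪ (FOLLOW(Y) if ε ∈ FIRST(RHS), i.e. RHS ⇒* ε)
The right-hand side is ε (FIRST(ε) = { ε }), so the predict set is FOLLOW(Y) = { '-' }
PREDICT(Y → ε) = { '-' }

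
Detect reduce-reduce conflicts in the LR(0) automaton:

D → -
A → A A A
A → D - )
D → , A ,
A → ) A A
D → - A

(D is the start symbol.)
No reduce-reduce conflicts

A reduce-reduce conflict occurs when an LR(0) state has two complete items [A → α .] and [B → β .] — both call for a reduction, and with no lookahead the parser cannot choose between them.

Augment with D' → D and build the canonical LR(0) collection (I0 = CLOSURE({[D' → . D]}), then GOTO on every symbol after a dot until no new states appear). It has 15 states:
  I0: { [D → . , A ,], [D → . - A], [D → . -], [D' → . D] }  — shift
  I1: { [A → . ) A A], [A → . A A A], [A → . D - )], [D → , . A ,], [D → . , A ,], [D → . - A], [D → . -] }  — shift
  I2: { [A → . ) A A], [A → . A A A], [A → . D - )], [D → - . A], [D → - .], [D → . , A ,], [D → . - A], [D → . -] }  — shift, reduce
  I3: { [D' → D .] }  — accept
  I4: { [A → ) . A A], [A → . ) A A], [A → . A A A], [A → . D - )], [D → . , A ,], [D → . - A], [D → . -] }  — shift
  I5: { [A → . ) A A], [A → . A A A], [A → . D - )], [A → A . A A], [D → - A .], [D → . , A ,], [D → . - A], [D → . -] }  — shift, reduce
  I6: { [A → D . - )] }  — shift
  I7: { [A → D - . )] }  — shift
  I8: { [A → D - ) .] }  — reduce
  I9: { [A → . ) A A], [A → . A A A], [A → . D - )], [A → A . A A], [A → A A . A], [D → . , A ,], [D → . - A], [D → . -] }  — shift
  I10: { [A → . ) A A], [A → . A A A], [A → . D - )], [A → A . A A], [A → A A . A], [A → A A A .], [D → . , A ,], [D → . - A], [D → . -] }  — shift, reduce
  I11: { [A → ) A . A], [A → . ) A A], [A → . A A A], [A → . D - )], [A → A . A A], [D → . , A ,], [D → . - A], [D → . -] }  — shift
  I12: { [A → ) A A .], [A → . ) A A], [A → . A A A], [A → . D - )], [A → A . A A], [A → A A . A], [D → . , A ,], [D → . - A], [D → . -] }  — shift, reduce
  I13: { [A → . ) A A], [A → . A A A], [A → . D - )], [A → A . A A], [D → , A . ,], [D → . , A ,], [D → . - A], [D → . -] }  — shift
  I14: { [A → . ) A A], [A → . A A A], [A → . D - )], [D → , . A ,], [D → , A , .], [D → . , A ,], [D → . - A], [D → . -] }  — shift, reduce

No state contains more than one complete item.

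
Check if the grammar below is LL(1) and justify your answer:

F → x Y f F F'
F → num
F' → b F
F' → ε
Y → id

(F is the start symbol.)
No. Predict set conflict for F': { 'b' }

A grammar is LL(1) if for each non-terminal N with multiple productions, the predict sets of those productions are pairwise disjoint, where PREDICT(N → α) = (FIRST(α) \ {ε}) ∪ (FOLLOW(N) if α ⇒* ε).

Relevant sets:
  FOLLOW(F') = { $, 'b' }

For F:
  PREDICT(F → x Y f F F') = { 'x' }
  PREDICT(F → num) = { 'num' }
For F':
  PREDICT(F' → b F) = { 'b' }
  PREDICT(F' → ε) = { $, 'b' }
Y has a single production, so nothing to check there.

Conflict found: Predict set conflict for F': { 'b' }
The grammar is NOT LL(1).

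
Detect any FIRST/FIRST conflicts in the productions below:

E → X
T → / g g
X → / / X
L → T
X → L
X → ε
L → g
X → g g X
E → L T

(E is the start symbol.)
Yes. E → X / E → L T on { '/', 'g' }; X → '/' '/' X / X → L on { '/' }; X → L / X → g g X on { 'g' }

A FIRST/FIRST conflict occurs when two productions N → α and N → β for the same non-terminal have FIRST(α) ∩ FIRST(β) ≠ ∅ (with ε ∈ FIRST of a nullable right-hand side, so two nullable alternatives also conflict).

FIRST sets of the non-terminals at (or reachable through a nullable prefix from) the front of some alternative:
  FIRST(X) = { '/', 'g', ε }
  FIRST(L) = { '/', 'g' }
  FIRST(T) = { '/' }

Productions for E:
  E → X: FIRST = { '/', 'g', ε }
  E → L T: FIRST = { '/', 'g' }
Productions for X:
  X → / / X: FIRST = { '/' }
  X → L: FIRST = { '/', 'g' }
  X → ε: FIRST = { ε }
  X → g g X: FIRST = { 'g' }
Productions for L:
  L → T: FIRST = { '/' }
  L → g: FIRST = { 'g' }
T has only one production, so no FIRST/FIRST conflict is possible there.

Conflict for E: E → X and E → L T
  Overlap: { '/', 'g' }
Conflict for X: X → / / X and X → L
  Overlap: { '/' }
Conflict for X: X → L and X → g g X
  Overlap: { 'g' }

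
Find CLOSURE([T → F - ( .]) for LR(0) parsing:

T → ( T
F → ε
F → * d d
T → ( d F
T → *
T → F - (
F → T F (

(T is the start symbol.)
Start with: [T → F - ( .]
The dot is at the end, so nothing is added.

CLOSURE = { [T → F - ( .] }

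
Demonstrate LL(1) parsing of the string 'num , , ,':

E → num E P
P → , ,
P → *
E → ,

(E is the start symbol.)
LL(1) parsing maintains a stack (initially the start symbol over $) and the input. At each step: if the stack top is a terminal, match it against the current input token; if it is a non-terminal N, replace it with the RHS of M[N, lookahead] (the unique production whose predict set contains the lookahead).

Stack is shown with the top on the left.

Stack      Input        Action
------------------------------
E $        num , , , $  output E → num E P
num E P $  num , , , $  match 'num'
E P $      , , , $      output E → ,
, P $      , , , $      match ','
P $        , , $        output P → , ,
, , $      , , $        match ','
, $        , $          match ','
$          $            accept

The string is accepted.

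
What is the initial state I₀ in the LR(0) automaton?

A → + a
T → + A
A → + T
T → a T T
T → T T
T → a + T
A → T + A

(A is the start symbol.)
{ [A → . + T], [A → . + a], [A → . T + A], [A' → . A], [T → . + A], [T → . T T], [T → . a + T], [T → . a T T] }

First, augment the grammar with A' → A
I₀ = CLOSURE({ [A' → . A] }):
  [A' → . A] has the dot before A: add [A → . + a], [A → . + T], [A → . T + A]
  [A → . T + A] has the dot before T: add [T → . + A], [T → . a T T], [T → . T T], [T → . a + T]
No further items can be added.

I₀ = { [A → . + T], [A → . + a], [A → . T + A], [A' → . A], [T → . + A], [T → . T T], [T → . a + T], [T → . a T T] }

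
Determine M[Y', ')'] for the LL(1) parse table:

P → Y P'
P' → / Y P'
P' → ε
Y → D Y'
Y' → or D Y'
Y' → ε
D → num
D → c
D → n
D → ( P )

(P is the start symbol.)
Y' → ε

To find M[Y', ')'], we find productions for Y' where ')' is in the predict set (PREDICT(N → α) = (FIRST(α) \ {ε}) ∪ (FOLLOW(N) if α ⇒* ε)).

Relevant sets:
  FOLLOW(Y') = { $, ')', '/' }

Y' → or D Y': PREDICT = { 'or' }
Y' → ε: PREDICT = { $, ')', '/' }
  ')' is in predict set, so this production goes in M[Y', ')']

M[Y', ')'] = Y' → ε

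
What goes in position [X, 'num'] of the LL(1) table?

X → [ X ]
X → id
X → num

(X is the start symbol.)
X → num

To find M[X, 'num'], we find productions for X where 'num' is in the predict set (PREDICT(N → α) = (FIRST(α) \ {ε}) ∪ (FOLLOW(N) if α ⇒* ε)).

X → [ X ]: PREDICT = { '[' }
X → id: PREDICT = { 'id' }
X → num: PREDICT = { 'num' }
  'num' is in predict set, so this production goes in M[X, 'num']

M[X, 'num'] = X → num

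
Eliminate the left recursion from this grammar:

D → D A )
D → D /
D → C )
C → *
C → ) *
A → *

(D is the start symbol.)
D → C ) D'
D' → A ) D'
D' → / D'
D' → ε
C → *
C → ) *
A → *

D is directly left-recursive. The standard transformation for
  A → A α₁ | ... | A α_m | β₁ | ... | β_n
is
  A  → β₁ A' | ... | β_n A'
  A' → α₁ A' | ... | α_m A' | ε

D → C ) becomes D → C ) D'
D → D A ) becomes D' → A ) D'
D → D / becomes D' → / D'
Add D' → ε

Productions for other non-terminals are unchanged:
  C → *
  C → ) *
  A → *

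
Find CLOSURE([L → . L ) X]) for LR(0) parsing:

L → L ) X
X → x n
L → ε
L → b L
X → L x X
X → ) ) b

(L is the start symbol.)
Start with: [L → . L ) X]
  [L → . L ) X] has the dot before L: add [L → .], [L → . b L]
No further items can be added.

CLOSURE = { [L → . L ) X], [L → . b L], [L → .] }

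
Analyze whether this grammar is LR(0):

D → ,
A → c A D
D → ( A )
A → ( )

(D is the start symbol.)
Yes, the grammar is LR(0)

Augment with D' → D and build the canonical LR(0) collection (I0 = CLOSURE({[D' → . D]}), then GOTO on every symbol after a dot until no new states appear). It has 11 states:
  I0: { [D → . ( A )], [D → . ,], [D' → . D] }  — shift
  I1: { [A → . ( )], [A → . c A D], [D → ( . A )] }  — shift
  I2: { [D → , .] }  — reduce
  I3: { [D' → D .] }  — accept
  I4: { [A → ( . )] }  — shift
  I5: { [D → ( A . )] }  — shift
  I6: { [A → . ( )], [A → . c A D], [A → c . A D] }  — shift
  I7: { [A → c A . D], [D → . ( A )], [D → . ,] }  — shift
  I8: { [A → c A D .] }  — reduce
  I9: { [D → ( A ) .] }  — reduce
  I10: { [A → ( ) .] }  — reduce

Every state is either a pure shift/goto state or contains exactly one complete item and nothing to shift — no conflicts. The grammar is LR(0).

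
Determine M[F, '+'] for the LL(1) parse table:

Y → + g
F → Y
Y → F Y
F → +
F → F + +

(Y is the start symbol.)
F → Y, F → +, F → F + +

To find M[F, '+'], we find productions for F where '+' is in the predict set (PREDICT(N → α) = (FIRST(α) \ {ε}) ∪ (FOLLOW(N) if α ⇒* ε)).

Relevant sets:
  FIRST(Y) = { '+' }
  FIRST(F) = { '+' }

F → Y: PREDICT = { '+' }
  '+' is in predict set, so this production goes in M[F, '+']
F → +: PREDICT = { '+' }
  '+' is in predict set, so this production goes in M[F, '+']
F → F + +: PREDICT = { '+' }
  '+' is in predict set, so this production goes in M[F, '+']

M[F, '+'] = F → Y, F → +, F → F + +  (a multiply-defined cell — the grammar is not LL(1))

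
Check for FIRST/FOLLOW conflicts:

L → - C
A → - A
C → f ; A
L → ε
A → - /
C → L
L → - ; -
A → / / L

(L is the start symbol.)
No FIRST/FOLLOW conflicts.

A FIRST/FOLLOW conflict occurs when a non-terminal N has a nullable alternative N → β (β ⇒* ε) and another alternative N → α with FIRST(α) ∩ FOLLOW(N) ≠ ∅: on such a lookahead the parser cannot decide between expanding α and letting N vanish via β.

Nullable non-terminals: C, L.
FIRST sets used below: FIRST(L) = { '-', ε }

C: nullable alternative(s) C → L; FOLLOW(C) = { $ }
  C → f ; A: FIRST \ {ε} = { 'f' } — disjoint from FOLLOW(C)
  C → L: FIRST \ {ε} = { '-' } — this is the only nullable alternative, skip

L: nullable alternative(s) L → ε; FOLLOW(L) = { $ }
  L → - C: FIRST \ {ε} = { '-' } — disjoint from FOLLOW(L)
  L → ε: FIRST \ {ε} = { } — this is the only nullable alternative, skip
  L → - ; -: FIRST \ {ε} = { '-' } — disjoint from FOLLOW(L)

A has no nullable alternative, so no FIRST/FOLLOW check is needed there.

No FIRST/FOLLOW conflicts found.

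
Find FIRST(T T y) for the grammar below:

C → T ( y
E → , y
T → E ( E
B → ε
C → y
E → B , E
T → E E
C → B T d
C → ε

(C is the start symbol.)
{ ',' }

FIRST sets of the non-terminals involved (from the grammar, by fixed-point iteration):
  FIRST(T) = { ',' }

To compute FIRST(T T y), process the symbols left to right:
Symbol T is a non-terminal. Add FIRST(T) \ {ε} = { ',' }
T is not nullable (ε ∉ FIRST(T)), so stop here.
FIRST(T T y) = { ',' }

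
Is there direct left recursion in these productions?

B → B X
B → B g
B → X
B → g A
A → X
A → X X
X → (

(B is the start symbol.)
Direct left recursion occurs when N → N α for some non-terminal N (the right-hand side begins with the left-hand side itself).

B → B X: LEFT RECURSIVE (starts with B)
B → B g: LEFT RECURSIVE (starts with B)
B → X: starts with X
B → g A: starts with g
A → X: starts with X
A → X X: starts with X
X → (: starts with '('

The grammar has direct left recursion on: B.

Answer: Yes, B is left-recursive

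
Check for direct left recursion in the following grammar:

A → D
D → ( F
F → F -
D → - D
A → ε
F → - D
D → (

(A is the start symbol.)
Direct left recursion occurs when N → N α for some non-terminal N (the right-hand side begins with the left-hand side itself).

A → D: starts with D
D → ( F: starts with '('
F → F -: LEFT RECURSIVE (starts with F)
D → - D: starts with '-'
A → ε: starts with ε
F → - D: starts with '-'
D → (: starts with '('

The grammar has direct left recursion on: F.

Answer: Yes, F is left-recursive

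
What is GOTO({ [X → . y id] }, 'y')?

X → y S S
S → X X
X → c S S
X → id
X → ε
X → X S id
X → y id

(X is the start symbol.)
GOTO(I, 'y') = CLOSURE({ [A → αX.β] : [A → α.Xβ] ∈ I, X = 'y' })

Items with dot before 'y', with the dot advanced:
  [X → . y id] → [X → y . id]
Closure adds nothing (no advanced item has the dot before a non-terminal).

GOTO = { [X → y . id] }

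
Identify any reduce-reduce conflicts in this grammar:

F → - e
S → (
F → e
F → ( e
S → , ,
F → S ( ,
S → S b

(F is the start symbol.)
Augment with F' → F and build the canonical LR(0) collection (I0 = CLOSURE({[F' → . F]}), then GOTO on every symbol after a dot until no new states appear). It has 13 states:
  I0: { [F → . ( e], [F → . - e], [F → . S ( ,], [F → . e], [F' → . F], [S → . (], [S → . , ,], [S → . S b] }  — shift
  I1: { [F → ( . e], [S → ( .] }  — shift, reduce
  I2: { [S → , . ,] }  — shift
  I3: { [F → - . e] }  — shift
  I4: { [F' → F .] }  — accept
  I5: { [F → S . ( ,], [S → S . b] }  — shift
  I6: { [F → e .] }  — reduce
  I7: { [F → S ( . ,] }  — shift
  I8: { [S → S b .] }  — reduce
  I9: { [F → S ( , .] }  — reduce
  I10: { [F → - e .] }  — reduce
  I11: { [S → , , .] }  — reduce
  I12: { [F → ( e .] }  — reduce

No state contains more than one complete item.

Answer: No reduce-reduce conflicts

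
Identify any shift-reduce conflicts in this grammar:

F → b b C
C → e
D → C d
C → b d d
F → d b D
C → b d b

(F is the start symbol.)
Augment with F' → F and build the canonical LR(0) collection (I0 = CLOSURE({[F' → . F]}), then GOTO on every symbol after a dot until no new states appear). It has 15 states:
  I0: { [F → . b b C], [F → . d b D], [F' → . F] }  — shift
  I1: { [F' → F .] }  — accept
  I2: { [F → b . b C] }  — shift
  I3: { [F → d . b D] }  — shift
  I4: { [C → . b d b], [C → . b d d], [C → . e], [D → . C d], [F → d b . D] }  — shift
  I5: { [D → C . d] }  — shift
  I6: { [F → d b D .] }  — reduce
  I7: { [C → b . d b], [C → b . d d] }  — shift
  I8: { [C → e .] }  — reduce
  I9: { [C → b d . b], [C → b d . d] }  — shift
  I10: { [C → b d b .] }  — reduce
  I11: { [C → b d d .] }  — reduce
  I12: { [D → C d .] }  — reduce
  I13: { [C → . b d b], [C → . b d d], [C → . e], [F → b b . C] }  — shift
  I14: { [F → b b C .] }  — reduce

No state contains both a complete item and a shift item.

Answer: No shift-reduce conflicts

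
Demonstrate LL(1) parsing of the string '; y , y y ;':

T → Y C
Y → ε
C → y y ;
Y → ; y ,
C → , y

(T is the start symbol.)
LL(1) parsing maintains a stack (initially the start symbol over $) and the input. At each step: if the stack top is a terminal, match it against the current input token; if it is a non-terminal N, replace it with the RHS of M[N, lookahead] (the unique production whose predict set contains the lookahead).

Stack is shown with the top on the left.

Stack      Input          Action
--------------------------------
T $        ; y , y y ; $  output T → Y C
Y C $      ; y , y y ; $  output Y → ; y ,
; y , C $  ; y , y y ; $  match ';'
y , C $    y , y y ; $    match 'y'
, C $      , y y ; $      match ','
C $        y y ; $        output C → y y ;
y y ; $    y y ; $        match 'y'
y ; $      y ; $          match 'y'
; $        ; $            match ';'
$          $              accept

The string is accepted.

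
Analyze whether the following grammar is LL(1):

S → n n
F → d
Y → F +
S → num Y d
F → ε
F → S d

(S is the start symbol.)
Relevant sets:
  FIRST(S) = { 'n', 'num' }
  FOLLOW(F) = { '+' }

For S:
  PREDICT(S → n n) = { 'n' }
  PREDICT(S → num Y d) = { 'num' }
For F:
  PREDICT(F → d) = { 'd' }
  PREDICT(F → ε) = { '+' }
  PREDICT(F → S d) = { 'n', 'num' }
Y has a single production, so nothing to check there.

All predict sets are disjoint. The grammar IS LL(1).

Answer: Yes, the grammar is LL(1).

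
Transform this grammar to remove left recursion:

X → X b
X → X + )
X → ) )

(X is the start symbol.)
X → ) ) X'
X' → b X'
X' → + ) X'
X' → ε

X is directly left-recursive. The standard transformation for
  A → A α₁ | ... | A α_m | β₁ | ... | β_n
is
  A  → β₁ A' | ... | β_n A'
  A' → α₁ A' | ... | α_m A' | ε

X → ) ) becomes X → ) ) X'
X → X b becomes X' → b X'
X → X + ) becomes X' → + ) X'
Add X' → ε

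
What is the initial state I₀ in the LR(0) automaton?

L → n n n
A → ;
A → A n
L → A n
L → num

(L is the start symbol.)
First, augment the grammar with L' → L
I₀ = CLOSURE({ [L' → . L] }):
  [L' → . L] has the dot before L: add [L → . n n n], [L → . A n], [L → . num]
  [L → . A n] has the dot before A: add [A → . ;], [A → . A n]
No further items can be added.

I₀ = { [A → . ;], [A → . A n], [L → . A n], [L → . n n n], [L → . num], [L' → . L] }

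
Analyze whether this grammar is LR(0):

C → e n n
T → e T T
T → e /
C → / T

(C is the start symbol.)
Yes, the grammar is LR(0)

A grammar is LR(0) if no state in the canonical LR(0) collection has:
  - both a shift item (dot before a terminal) and a complete item (shift-reduce conflict), or
  - two or more complete items (reduce-reduce conflict; the accept item [C' → C .] counts as a complete item here).

Augment with C' → C and build the canonical LR(0) collection (I0 = CLOSURE({[C' → . C]}), then GOTO on every symbol after a dot until no new states appear). It has 11 states:
  I0: { [C → . / T], [C → . e n n], [C' → . C] }  — shift
  I1: { [C → / . T], [T → . e /], [T → . e T T] }  — shift
  I2: { [C' → C .] }  — accept
  I3: { [C → e . n n] }  — shift
  I4: { [C → e n . n] }  — shift
  I5: { [C → e n n .] }  — reduce
  I6: { [C → / T .] }  — reduce
  I7: { [T → . e /], [T → . e T T], [T → e . /], [T → e . T T] }  — shift
  I8: { [T → e / .] }  — reduce
  I9: { [T → . e /], [T → . e T T], [T → e T . T] }  — shift
  I10: { [T → e T T .] }  — reduce

Every state is either a pure shift/goto state or contains exactly one complete item and nothing to shift — no conflicts. The grammar is LR(0).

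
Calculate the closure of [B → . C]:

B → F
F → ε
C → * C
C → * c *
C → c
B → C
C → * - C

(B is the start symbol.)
To compute CLOSURE, for each item [A → α.Bβ] where B is a non-terminal, add [B → .γ] for all productions B → γ; repeat for the newly added items until nothing changes.

Start with: [B → . C]
  [B → . C] has the dot before C: add [C → . * C], [C → . * c *], [C → . c], [C → . * - C]
No further items can be added.

CLOSURE = { [B → . C], [C → . * - C], [C → . * C], [C → . * c *], [C → . c] }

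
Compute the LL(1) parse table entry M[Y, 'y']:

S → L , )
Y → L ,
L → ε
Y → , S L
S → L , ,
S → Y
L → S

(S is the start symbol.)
To find M[Y, 'y'], we find productions for Y where 'y' is in the predict set (PREDICT(N → α) = (FIRST(α) \ {ε}) ∪ (FOLLOW(N) if α ⇒* ε)).

Relevant sets:
  FIRST(L) = { ',', ε }

Y → L ,: PREDICT = { ',' }
Y → , S L: PREDICT = { ',' }

M[Y, 'y'] is empty (no production applies)

Answer: Empty (error entry)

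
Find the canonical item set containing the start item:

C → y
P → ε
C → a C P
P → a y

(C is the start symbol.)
{ [C → . a C P], [C → . y], [C' → . C] }

First, augment the grammar with C' → C
I₀ = CLOSURE({ [C' → . C] }):
  [C' → . C] has the dot before C: add [C → . y], [C → . a C P]
No further items can be added.

I₀ = { [C → . a C P], [C → . y], [C' → . C] }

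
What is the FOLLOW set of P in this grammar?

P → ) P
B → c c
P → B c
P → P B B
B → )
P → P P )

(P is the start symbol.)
{ $, ')', 'c' }

To compute FOLLOW(P), find every occurrence of P on a right-hand side N → α P β: add FIRST(β) \ {ε}, and if β is empty or nullable also add FOLLOW(N). Iterate to a fixed point.

P is the start symbol, so $ ∈ FOLLOW(P).
In P → ) P: P is at the end; this adds FOLLOW(P) to itself — nothing new
In P → P B B: P is followed by B B, add FIRST(B B) \ {ε} = { ')', 'c' }
In P → P P ): P is followed by P ')', add FIRST(P ')') \ {ε} = { ')', 'c' }
In P → P P ): P is followed by ')', add FIRST(')') \ {ε} = { ')' }

Taking the union: FOLLOW(P) = { $, ')', 'c' }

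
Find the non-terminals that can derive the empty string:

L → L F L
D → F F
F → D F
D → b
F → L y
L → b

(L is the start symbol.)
There are no ε-productions, so no non-terminal can derive ε.
No non-terminals are nullable.

Answer: None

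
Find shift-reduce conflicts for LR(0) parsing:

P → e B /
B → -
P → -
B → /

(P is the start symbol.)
A shift-reduce conflict occurs when an LR(0) state has both:
  - a complete (reduce) item [A → α .] (dot at the end), and
  - a shift item [B → β . c γ] (dot before a terminal).

Augment with P' → P and build the canonical LR(0) collection (I0 = CLOSURE({[P' → . P]}), then GOTO on every symbol after a dot until no new states appear). It has 8 states:
  I0: { [P → . -], [P → . e B /], [P' → . P] }  — shift
  I1: { [P → - .] }  — reduce
  I2: { [P' → P .] }  — accept
  I3: { [B → . -], [B → . /], [P → e . B /] }  — shift
  I4: { [B → - .] }  — reduce
  I5: { [B → / .] }  — reduce
  I6: { [P → e B . /] }  — shift
  I7: { [P → e B / .] }  — reduce

No state contains both a complete item and a shift item.

Answer: No shift-reduce conflicts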